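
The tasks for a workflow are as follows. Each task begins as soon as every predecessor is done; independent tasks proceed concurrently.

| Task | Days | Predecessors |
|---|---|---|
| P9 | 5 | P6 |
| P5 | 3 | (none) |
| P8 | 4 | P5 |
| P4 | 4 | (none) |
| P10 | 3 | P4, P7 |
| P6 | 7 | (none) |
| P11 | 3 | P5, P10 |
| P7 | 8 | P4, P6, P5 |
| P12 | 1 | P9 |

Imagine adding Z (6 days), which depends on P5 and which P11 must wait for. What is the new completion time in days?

Originally the plan takes 21 days.
With Z inserted, P11 now waits for max(P5, P10, Z).
New critical path: P6→P7→P10→P11 = 7+8+3+3 = 21 ⇒ 21 days.

21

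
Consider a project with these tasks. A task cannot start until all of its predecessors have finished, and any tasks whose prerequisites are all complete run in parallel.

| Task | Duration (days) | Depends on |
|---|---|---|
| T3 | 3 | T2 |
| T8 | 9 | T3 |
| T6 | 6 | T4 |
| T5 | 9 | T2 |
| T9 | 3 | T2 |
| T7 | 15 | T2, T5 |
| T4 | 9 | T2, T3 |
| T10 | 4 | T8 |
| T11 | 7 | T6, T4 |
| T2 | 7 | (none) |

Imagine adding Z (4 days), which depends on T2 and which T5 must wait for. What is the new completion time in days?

35

Originally the plan takes 32 days.
With Z inserted, T5 now waits for max(T2, Z).
New critical path: T2→Z→T5→T7 = 7+4+9+15 = 35 ⇒ 35 days.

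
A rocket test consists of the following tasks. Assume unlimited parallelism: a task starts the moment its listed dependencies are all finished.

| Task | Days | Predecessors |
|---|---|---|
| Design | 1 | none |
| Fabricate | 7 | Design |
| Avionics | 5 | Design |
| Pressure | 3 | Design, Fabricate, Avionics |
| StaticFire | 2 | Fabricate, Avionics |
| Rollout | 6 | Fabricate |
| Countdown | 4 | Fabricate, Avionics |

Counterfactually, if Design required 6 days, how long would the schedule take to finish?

19

Baseline: Design→Fabricate→Rollout = 1+7+6 = 14 → 14 days.
Design lies on that path, so at 6 days the path becomes 19 days.
That remains the longest chain; total 19 days.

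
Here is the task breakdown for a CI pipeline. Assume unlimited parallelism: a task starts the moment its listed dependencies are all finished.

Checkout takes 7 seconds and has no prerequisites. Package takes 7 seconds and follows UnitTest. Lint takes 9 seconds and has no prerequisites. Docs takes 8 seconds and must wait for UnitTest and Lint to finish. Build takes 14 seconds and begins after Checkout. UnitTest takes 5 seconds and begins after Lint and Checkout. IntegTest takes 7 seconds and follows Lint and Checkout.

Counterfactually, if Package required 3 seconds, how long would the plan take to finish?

22

As given, the longest chain is Lint→UnitTest→Docs = 9+5+8 = 22, so the finish is 22 seconds.
Package is off the critical path — its longest chain is 21 seconds, giving 1 of slack.
That remains the longest chain; total 22 seconds.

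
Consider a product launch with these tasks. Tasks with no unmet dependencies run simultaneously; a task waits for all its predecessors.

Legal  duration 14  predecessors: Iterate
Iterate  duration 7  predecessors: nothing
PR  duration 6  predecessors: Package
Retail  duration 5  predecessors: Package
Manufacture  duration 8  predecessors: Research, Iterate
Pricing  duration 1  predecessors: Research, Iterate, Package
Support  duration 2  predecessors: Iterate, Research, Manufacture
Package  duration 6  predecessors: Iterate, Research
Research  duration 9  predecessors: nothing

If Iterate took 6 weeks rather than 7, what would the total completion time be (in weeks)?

As given, the longest chain is Iterate→Legal = 7+14 = 21, so the finish is 21 weeks.
Iterate lies on that path, so at 6 weeks the path becomes 20 weeks.
The binding chain switches to Research→Package→PR = 9+6+6 = 21; finish 21 weeks.

21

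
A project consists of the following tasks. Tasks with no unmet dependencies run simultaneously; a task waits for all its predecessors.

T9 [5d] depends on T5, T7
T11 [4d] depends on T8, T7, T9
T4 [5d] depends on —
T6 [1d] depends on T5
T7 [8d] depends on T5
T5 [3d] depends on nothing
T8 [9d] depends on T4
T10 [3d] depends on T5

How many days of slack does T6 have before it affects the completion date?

16

Critical path: T5→T7→T9→T11 = 3+8+5+4 = 20, so the finish is 20 days.
Longest path through T6: 4 days (earliest finish 4, latest finish 20).
So T6 can slip 20 − 4 = 16 days.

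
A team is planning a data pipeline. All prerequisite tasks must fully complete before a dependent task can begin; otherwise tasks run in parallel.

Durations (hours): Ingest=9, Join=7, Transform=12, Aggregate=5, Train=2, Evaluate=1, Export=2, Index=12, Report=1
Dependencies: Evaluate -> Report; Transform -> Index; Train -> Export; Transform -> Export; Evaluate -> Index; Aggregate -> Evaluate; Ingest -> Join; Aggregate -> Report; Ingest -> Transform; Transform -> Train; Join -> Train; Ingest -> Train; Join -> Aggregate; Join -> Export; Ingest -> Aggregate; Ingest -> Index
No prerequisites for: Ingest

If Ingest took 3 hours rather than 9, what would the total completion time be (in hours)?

Critical path before the change: Ingest→Join→Aggregate→Evaluate→Index = 9+7+5+1+12 = 34 giving 34 hours.
Since Ingest is critical, the -6 change carries straight to that chain (now 28 hours).
That remains the longest chain; total 28 hours.

28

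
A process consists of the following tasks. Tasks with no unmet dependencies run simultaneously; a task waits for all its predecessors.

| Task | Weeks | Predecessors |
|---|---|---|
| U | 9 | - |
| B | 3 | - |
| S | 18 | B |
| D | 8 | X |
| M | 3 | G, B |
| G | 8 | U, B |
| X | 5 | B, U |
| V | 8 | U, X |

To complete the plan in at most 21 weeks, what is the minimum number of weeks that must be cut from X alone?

1

Current finish: 22 weeks; target: 21.
X is on every critical path, so each week cut from X cuts the finish by one (this holds down to a finish of 21).
Need 22 − 21 = 1 week off X → X becomes 4 weeks, finish becomes 21.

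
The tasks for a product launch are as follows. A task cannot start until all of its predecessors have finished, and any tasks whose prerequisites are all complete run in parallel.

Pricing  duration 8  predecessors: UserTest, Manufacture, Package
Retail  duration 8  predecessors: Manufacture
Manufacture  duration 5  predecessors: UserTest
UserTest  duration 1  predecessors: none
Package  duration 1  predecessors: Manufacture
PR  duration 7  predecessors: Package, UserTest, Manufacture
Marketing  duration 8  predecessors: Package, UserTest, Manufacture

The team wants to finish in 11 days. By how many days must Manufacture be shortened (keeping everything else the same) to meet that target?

Current finish: 15 days; target: 11.
Manufacture is on every critical path, so each day cut from Manufacture cuts the finish by one (this holds down to a finish of 11).
Need 15 − 11 = 4 days off Manufacture → Manufacture becomes 1 day, finish becomes 11.

4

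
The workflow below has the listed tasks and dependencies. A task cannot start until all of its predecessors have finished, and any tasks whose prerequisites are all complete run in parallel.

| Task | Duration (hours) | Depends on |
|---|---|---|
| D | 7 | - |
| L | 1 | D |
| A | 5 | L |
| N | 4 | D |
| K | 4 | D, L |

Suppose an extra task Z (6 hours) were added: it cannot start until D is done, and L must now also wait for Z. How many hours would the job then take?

Originally the job takes 13 hours.
With Z inserted, L now waits for max(D, Z).
New critical path: D→Z→L→A = 7+6+1+5 = 19 ⇒ 19 hours.

19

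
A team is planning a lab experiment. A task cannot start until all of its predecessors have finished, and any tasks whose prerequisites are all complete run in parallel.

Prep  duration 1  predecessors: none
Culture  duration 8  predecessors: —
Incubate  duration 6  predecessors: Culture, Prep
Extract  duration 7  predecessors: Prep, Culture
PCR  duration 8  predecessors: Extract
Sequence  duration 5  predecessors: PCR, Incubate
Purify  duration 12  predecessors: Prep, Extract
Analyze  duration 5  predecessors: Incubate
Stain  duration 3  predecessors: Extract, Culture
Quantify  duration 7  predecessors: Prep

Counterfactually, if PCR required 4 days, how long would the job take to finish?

27

Baseline: Culture→Extract→PCR→Sequence = 8+7+8+5 = 28 → 28 days.
PCR is on the critical path; changing it to 4 makes that path 24 days.
Now Culture→Extract→Purify = 8+7+12 = 27 is longest, so the finish becomes 27 days.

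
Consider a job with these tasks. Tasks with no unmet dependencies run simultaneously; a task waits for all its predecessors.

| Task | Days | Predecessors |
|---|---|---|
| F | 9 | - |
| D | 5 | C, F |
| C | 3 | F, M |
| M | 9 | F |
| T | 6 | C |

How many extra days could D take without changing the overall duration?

The longest chain is F→M→C→T = 9+9+3+6 = 27; overall finish 27 days.
The longest chain containing D totals 26 days.
So D can slip 27 − 26 = 1 day.

1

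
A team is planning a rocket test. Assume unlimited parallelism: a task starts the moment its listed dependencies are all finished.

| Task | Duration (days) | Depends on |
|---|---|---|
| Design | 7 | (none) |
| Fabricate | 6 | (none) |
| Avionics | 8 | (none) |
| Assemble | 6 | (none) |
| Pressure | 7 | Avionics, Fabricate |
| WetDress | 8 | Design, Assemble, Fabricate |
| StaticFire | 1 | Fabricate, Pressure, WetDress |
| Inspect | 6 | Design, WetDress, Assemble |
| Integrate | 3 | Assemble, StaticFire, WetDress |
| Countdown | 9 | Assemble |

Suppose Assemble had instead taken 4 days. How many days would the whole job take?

Critical path before the change: Design→WetDress→Inspect = 7+8+6 = 21 giving 21 days.
Assemble has 1 day of float (longest path through it is 20).
No other chain overtakes it, so the finish is 21 days.

21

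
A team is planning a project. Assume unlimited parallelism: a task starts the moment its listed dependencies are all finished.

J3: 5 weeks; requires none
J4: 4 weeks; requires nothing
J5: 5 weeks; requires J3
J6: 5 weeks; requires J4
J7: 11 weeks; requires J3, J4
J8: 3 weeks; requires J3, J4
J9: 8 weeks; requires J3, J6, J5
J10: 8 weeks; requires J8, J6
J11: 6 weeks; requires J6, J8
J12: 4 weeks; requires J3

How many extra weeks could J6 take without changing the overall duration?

1

Critical path: J3→J5→J9 = 5+5+8 = 18, so the finish is 18 weeks.
Longest path through J6: 17 weeks (earliest finish 9, latest finish 10).
So J6 can slip 10 − 9 = 1 week.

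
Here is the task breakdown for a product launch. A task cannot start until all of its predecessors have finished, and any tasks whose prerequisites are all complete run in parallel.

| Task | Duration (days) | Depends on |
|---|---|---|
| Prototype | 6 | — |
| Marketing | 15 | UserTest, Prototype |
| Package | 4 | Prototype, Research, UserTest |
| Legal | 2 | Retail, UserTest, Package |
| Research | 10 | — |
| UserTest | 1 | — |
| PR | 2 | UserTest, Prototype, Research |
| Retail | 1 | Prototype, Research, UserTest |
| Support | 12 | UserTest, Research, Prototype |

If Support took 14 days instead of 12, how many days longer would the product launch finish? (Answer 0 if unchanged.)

The binding path is Research→Support = 10+12 = 22; finish at 22 days.
Since Support is critical, the +2 change carries straight to that chain (now 24 days).
The critical path is still Research→Support; finish is now 24 days.
Change in finish: 24 − 22 = +2 days.

2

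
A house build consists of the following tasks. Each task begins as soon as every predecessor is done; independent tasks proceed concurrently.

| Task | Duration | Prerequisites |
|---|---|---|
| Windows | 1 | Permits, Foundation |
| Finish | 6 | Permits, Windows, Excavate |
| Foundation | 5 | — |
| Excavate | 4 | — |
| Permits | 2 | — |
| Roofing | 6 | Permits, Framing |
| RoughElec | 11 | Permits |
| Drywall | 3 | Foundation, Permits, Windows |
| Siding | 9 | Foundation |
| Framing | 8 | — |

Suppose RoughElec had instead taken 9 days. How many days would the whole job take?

14

The binding path is Foundation→Siding = 5+9 = 14; finish at 14 days.
The longest path through RoughElec is only 13 days, so RoughElec has float 1.
No other chain overtakes it, so the finish is 14 days.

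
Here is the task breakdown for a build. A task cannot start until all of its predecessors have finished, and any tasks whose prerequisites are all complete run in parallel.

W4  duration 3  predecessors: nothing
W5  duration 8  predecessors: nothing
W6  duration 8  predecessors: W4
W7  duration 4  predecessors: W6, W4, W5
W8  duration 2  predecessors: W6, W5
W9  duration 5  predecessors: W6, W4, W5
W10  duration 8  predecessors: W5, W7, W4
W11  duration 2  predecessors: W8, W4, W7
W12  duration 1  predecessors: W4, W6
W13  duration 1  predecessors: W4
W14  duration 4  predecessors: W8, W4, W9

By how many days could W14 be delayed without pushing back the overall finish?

3

W4→W6→W7→W10 = 3+8+4+8 = 23 sets the makespan at 23 days.
Longest path through W14: 20 days (earliest finish 20, latest finish 23).
Slack of W14 = 19 − 16 = 3 days.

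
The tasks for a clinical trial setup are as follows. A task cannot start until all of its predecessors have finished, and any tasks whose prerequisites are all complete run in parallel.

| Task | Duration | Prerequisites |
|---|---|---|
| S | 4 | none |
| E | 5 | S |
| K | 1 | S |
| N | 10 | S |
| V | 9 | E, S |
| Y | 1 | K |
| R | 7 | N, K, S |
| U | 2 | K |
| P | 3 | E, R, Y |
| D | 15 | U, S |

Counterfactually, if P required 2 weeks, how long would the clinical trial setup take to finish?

23

Baseline: S→N→R→P = 4+10+7+3 = 24 → 24 weeks.
Since P is critical, the -1 change carries straight to that chain (now 23 weeks).
The critical path is still S→N→R→P; finish is now 23 weeks.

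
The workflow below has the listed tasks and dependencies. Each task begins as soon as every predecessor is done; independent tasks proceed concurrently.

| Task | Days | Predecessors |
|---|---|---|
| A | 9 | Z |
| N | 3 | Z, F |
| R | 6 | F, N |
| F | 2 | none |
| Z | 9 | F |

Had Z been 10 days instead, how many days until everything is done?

Baseline: F→Z→N→R = 2+9+3+6 = 20 → 20 days.
Z is on the critical path; changing it to 10 makes that path 21 days.
That remains the longest chain; total 21 days.

21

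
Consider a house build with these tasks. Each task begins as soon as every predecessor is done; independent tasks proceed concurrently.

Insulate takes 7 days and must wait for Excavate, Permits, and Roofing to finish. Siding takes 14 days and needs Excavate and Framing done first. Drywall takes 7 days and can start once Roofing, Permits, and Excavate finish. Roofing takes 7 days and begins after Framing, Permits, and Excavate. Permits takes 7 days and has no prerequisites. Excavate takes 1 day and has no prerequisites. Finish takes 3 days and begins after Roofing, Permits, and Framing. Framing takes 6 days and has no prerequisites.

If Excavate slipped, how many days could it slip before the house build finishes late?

Permits→Roofing→Insulate = 7+7+7 = 21 sets the makespan at 21 days.
Excavate finishes as early as 1 and must finish by 7.
Float = 21 − 15 = 6.

6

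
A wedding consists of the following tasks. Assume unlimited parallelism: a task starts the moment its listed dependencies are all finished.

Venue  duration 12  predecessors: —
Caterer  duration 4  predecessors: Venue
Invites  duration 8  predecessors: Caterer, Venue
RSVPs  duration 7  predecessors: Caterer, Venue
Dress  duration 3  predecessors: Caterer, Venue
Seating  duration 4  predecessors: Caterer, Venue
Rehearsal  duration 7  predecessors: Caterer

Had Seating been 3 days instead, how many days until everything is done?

24

As given, the longest chain is Venue→Caterer→Invites = 12+4+8 = 24, so the finish is 24 days.
Seating is off the critical path — its longest chain is 20 days, giving 4 of slack.
The critical path is still Venue→Caterer→Invites; finish is now 24 days.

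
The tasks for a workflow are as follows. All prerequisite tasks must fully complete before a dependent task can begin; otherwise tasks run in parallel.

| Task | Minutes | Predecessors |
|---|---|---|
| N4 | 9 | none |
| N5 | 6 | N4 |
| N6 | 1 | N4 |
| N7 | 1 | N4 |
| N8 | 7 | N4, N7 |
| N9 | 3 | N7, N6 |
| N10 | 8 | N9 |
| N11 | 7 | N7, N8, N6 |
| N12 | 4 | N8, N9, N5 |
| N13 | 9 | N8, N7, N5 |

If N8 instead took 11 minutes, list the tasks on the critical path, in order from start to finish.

N4, N7, N8, N13

The binding path is N4→N7→N8→N13 = 9+1+7+9 = 26; finish at 26 minutes.
N8 lies on that path, so at 11 minutes the path becomes 30 minutes.
The critical path is still N4→N7→N8→N13; finish is now 30 minutes.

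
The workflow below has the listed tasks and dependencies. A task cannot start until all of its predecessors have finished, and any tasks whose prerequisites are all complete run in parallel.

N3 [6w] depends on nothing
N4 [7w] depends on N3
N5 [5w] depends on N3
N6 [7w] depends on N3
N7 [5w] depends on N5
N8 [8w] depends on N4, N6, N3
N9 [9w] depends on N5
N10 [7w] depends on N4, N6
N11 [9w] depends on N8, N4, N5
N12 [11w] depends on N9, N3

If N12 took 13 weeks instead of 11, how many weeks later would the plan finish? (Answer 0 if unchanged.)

2

The binding path is N3→N5→N9→N12 = 6+5+9+11 = 31; finish at 31 weeks.
Since N12 is critical, the +2 change carries straight to that chain (now 33 weeks).
The critical path is still N3→N5→N9→N12; finish is now 33 weeks.
Change in finish: 33 − 31 = +2 weeks.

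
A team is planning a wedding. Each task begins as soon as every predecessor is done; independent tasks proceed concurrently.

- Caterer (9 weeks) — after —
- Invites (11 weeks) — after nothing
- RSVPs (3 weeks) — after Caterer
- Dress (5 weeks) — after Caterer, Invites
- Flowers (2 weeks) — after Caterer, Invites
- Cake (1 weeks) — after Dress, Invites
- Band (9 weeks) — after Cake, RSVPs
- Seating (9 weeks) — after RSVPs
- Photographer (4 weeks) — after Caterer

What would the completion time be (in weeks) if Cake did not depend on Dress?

With the dependency in place, Invites→Dress→Cake→Band = 11+5+1+9 = 26 sets the finish at 26 weeks.
Without Dress→Cake, Cake's earliest start moves from 16 to 11.
After: Caterer→RSVPs→Band = 9+3+9 = 21 → 21 weeks.

21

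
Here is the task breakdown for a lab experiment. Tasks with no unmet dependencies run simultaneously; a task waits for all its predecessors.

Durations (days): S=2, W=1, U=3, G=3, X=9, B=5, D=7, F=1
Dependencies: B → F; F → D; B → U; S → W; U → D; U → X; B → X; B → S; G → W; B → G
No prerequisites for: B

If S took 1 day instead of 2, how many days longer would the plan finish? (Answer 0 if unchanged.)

As given, the longest chain is B→U→X = 5+3+9 = 17, so the finish is 17 days.
The longest path through S is only 8 days, so S has float 9.
No other chain overtakes it, so the finish is 17 days.
Change in finish: 17 − 17 = +0 days.

0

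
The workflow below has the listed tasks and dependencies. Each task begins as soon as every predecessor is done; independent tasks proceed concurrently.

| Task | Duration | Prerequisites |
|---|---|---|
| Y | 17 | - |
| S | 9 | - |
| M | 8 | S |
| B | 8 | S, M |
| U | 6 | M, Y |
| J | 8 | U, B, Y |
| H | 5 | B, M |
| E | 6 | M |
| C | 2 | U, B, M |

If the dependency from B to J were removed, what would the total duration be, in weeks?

31

With the dependency in place, S→M→B→J = 9+8+8+8 = 33 sets the finish at 33 weeks.
Without B→J, J's earliest start moves from 25 to 23.
The longest chain is now Y→U→J = 17+6+8 = 31, so the plan takes 31 weeks.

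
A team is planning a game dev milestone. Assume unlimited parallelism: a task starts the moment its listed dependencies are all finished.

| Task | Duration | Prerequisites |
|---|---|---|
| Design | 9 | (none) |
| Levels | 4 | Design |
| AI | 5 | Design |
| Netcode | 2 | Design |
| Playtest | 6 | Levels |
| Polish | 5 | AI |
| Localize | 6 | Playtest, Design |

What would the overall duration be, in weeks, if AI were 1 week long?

25

Actual critical path: Design→Levels→Playtest→Localize = 9+4+6+6 = 25 ⇒ 25 weeks.
AI has 6 weeks of float (longest path through it is 19).
No other chain overtakes it, so the finish is 25 weeks.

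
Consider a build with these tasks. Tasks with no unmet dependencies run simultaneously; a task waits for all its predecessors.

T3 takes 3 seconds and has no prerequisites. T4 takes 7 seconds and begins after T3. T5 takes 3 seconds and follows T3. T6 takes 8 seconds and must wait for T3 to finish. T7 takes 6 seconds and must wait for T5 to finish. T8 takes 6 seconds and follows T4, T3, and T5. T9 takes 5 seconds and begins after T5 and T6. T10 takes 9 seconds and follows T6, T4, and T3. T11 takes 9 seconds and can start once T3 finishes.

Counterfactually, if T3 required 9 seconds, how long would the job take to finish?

26

Critical path before the change: T3→T6→T10 = 3+8+9 = 20 giving 20 seconds.
T3 is on the critical path; changing it to 9 makes that path 26 seconds.
That remains the longest chain; total 26 seconds.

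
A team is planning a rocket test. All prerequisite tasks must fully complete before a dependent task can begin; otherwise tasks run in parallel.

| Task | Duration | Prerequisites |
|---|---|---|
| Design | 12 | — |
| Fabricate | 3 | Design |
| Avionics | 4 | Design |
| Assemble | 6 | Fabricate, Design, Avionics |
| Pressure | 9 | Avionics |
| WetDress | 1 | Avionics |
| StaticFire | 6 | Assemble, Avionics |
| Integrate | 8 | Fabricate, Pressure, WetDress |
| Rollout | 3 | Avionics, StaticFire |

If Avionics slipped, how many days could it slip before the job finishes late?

0

Design→Avionics→Pressure→Integrate = 12+4+9+8 = 33 sets the makespan at 33 days.
The longest chain containing Avionics totals 33 days.
Float = 33 − 33 = 0.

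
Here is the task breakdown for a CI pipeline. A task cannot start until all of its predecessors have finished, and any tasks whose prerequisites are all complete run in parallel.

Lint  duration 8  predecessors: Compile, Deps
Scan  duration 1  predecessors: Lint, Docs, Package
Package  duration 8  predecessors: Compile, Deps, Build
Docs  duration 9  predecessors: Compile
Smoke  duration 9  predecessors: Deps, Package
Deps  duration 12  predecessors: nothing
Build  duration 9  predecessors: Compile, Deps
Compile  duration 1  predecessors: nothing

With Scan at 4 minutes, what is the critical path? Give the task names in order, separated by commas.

As given, the longest chain is Deps→Build→Package→Smoke = 12+9+8+9 = 38, so the finish is 38 minutes.
The longest path through Scan is only 30 minutes, so Scan has float 8.
That remains the longest chain; total 38 minutes.

Deps, Build, Package, Smoke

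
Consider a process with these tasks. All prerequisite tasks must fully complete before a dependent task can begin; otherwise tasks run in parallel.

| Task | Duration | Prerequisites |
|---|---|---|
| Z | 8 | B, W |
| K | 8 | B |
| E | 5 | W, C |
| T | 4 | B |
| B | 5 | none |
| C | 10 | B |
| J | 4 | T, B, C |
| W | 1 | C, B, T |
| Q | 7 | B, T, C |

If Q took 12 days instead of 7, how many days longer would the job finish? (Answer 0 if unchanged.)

3

Baseline: B→C→W→Z = 5+10+1+8 = 24 → 24 days.
Q has 2 days of float (longest path through it is 22).
Now B→C→Q = 5+10+12 = 27 is longest, so the finish becomes 27 days.
Change in finish: 27 − 24 = +3 days.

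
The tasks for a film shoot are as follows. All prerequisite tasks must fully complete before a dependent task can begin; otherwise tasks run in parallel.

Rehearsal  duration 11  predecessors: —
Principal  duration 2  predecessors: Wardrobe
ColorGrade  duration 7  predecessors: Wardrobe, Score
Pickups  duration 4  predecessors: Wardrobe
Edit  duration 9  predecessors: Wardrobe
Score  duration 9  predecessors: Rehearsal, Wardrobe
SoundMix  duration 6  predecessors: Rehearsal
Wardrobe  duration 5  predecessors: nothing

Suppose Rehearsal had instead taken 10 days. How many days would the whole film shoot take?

Critical path before the change: Rehearsal→Score→ColorGrade = 11+9+7 = 27 giving 27 days.
Since Rehearsal is critical, the -1 change carries straight to that chain (now 26 days).
No other chain overtakes it, so the finish is 26 days.

26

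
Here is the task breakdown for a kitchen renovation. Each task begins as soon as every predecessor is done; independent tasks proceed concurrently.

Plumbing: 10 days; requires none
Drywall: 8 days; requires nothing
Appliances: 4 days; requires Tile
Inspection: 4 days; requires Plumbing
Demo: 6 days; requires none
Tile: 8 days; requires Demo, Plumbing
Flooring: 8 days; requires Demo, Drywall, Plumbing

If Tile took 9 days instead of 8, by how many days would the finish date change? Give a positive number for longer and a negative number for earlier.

1

As given, the longest chain is Plumbing→Tile→Appliances = 10+8+4 = 22, so the finish is 22 days.
Tile is on the critical path; changing it to 9 makes that path 23 days.
No other chain overtakes it, so the finish is 23 days.
Change in finish: 23 − 22 = +1 days.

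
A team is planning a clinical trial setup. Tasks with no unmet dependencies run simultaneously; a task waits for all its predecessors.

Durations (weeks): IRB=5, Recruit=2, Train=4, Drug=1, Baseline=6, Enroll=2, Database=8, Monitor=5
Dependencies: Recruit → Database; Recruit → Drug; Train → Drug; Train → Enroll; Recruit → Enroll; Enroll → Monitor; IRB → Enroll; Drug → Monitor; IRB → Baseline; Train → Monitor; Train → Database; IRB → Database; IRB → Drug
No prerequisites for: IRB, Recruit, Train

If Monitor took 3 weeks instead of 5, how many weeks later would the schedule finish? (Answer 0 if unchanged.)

0

Critical path before the change: IRB→Database = 5+8 = 13 giving 13 weeks.
Monitor has 1 week of float (longest path through it is 12).
No other chain overtakes it, so the finish is 13 weeks.
Change in finish: 13 − 13 = +0 weeks.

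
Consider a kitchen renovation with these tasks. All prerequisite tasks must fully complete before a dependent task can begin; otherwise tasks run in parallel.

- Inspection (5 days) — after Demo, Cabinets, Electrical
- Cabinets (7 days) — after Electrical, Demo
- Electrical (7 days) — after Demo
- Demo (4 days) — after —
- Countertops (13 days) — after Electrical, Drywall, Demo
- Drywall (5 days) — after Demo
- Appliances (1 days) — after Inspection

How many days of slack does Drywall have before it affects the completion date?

Critical path: Demo→Electrical→Cabinets→Inspection→Appliances = 4+7+7+5+1 = 24, so the finish is 24 days.
Drywall finishes as early as 9 and must finish by 11.
Float = 24 − 22 = 2.

2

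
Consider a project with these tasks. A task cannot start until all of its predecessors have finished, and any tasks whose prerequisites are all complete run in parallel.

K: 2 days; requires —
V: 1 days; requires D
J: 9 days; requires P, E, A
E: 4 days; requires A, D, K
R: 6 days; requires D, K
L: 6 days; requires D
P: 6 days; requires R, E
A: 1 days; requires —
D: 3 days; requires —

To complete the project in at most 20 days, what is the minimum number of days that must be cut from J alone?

4

Current finish: 24 days; target: 20.
J is on every critical path, so each day cut from J cuts the finish by one (this holds down to a finish of 16).
Need 24 − 20 = 4 days off J → J becomes 5 days, finish becomes 20.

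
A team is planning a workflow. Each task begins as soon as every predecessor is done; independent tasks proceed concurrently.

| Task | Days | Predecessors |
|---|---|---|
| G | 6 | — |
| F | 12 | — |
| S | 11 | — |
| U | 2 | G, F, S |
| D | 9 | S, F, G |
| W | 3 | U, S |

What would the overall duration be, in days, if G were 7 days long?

Critical path before the change: F→D = 12+9 = 21 giving 21 days.
The longest path through G is only 15 days, so G has float 6.
No other chain overtakes it, so the finish is 21 days.

21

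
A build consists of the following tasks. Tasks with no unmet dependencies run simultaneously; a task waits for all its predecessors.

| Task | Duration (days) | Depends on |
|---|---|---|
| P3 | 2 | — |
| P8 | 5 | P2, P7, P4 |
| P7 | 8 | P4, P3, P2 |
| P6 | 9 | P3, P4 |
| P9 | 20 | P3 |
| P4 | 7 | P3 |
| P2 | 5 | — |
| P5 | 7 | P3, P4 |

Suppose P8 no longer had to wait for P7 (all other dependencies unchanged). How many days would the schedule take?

22

Original critical path: P3→P4→P7→P8 = 2+7+8+5 = 22 ⇒ 22 days.
Without P7→P8, P8's earliest start moves from 17 to 9.
After: P3→P9 = 2+20 = 22 → 22 days.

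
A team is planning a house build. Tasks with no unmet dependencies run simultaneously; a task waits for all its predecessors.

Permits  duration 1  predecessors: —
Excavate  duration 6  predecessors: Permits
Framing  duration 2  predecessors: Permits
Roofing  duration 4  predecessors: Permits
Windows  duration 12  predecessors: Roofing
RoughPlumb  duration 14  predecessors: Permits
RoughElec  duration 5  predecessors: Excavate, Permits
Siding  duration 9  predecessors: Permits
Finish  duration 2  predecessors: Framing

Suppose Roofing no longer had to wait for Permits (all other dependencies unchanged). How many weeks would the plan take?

16

Original critical path: Permits→Roofing→Windows = 1+4+12 = 17 ⇒ 17 weeks.
Without Permits→Roofing, Roofing's earliest start moves from 1 to 0.
The longest chain is now Roofing→Windows = 4+12 = 16, so the plan takes 16 weeks.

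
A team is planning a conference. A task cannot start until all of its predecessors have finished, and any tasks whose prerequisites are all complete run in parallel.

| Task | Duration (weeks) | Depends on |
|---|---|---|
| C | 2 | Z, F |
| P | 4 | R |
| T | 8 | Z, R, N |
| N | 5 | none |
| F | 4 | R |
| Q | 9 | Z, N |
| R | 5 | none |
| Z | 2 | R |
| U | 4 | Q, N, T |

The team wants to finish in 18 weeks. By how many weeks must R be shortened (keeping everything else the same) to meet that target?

2

Current finish: 20 weeks; target: 18.
R is on every critical path, so each week cut from R cuts the finish by one (this holds down to a finish of 18).
Need 20 − 18 = 2 weeks off R → R becomes 3 weeks, finish becomes 18.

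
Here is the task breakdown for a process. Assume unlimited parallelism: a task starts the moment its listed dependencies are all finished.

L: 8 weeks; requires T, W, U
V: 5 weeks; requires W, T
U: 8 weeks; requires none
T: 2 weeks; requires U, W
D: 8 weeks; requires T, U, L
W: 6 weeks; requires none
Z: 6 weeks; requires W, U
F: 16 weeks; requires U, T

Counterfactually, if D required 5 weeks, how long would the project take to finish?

26

Critical path before the change: U→T→L→D = 8+2+8+8 = 26 giving 26 weeks.
D lies on that path, so at 5 weeks the path becomes 23 weeks.
New critical path: U→T→F = 8+2+16 = 26 ⇒ 26 weeks.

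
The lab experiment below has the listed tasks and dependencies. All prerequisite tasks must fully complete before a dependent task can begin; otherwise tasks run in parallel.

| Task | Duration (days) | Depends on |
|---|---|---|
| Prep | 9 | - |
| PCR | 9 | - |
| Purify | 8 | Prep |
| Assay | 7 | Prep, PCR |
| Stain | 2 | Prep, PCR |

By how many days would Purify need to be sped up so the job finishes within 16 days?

Current finish: 17 days; target: 16.
Purify is on every critical path, so each day cut from Purify cuts the finish by one (this holds down to a finish of 16).
Need 17 − 16 = 1 day off Purify → Purify becomes 7 days, finish becomes 16.

1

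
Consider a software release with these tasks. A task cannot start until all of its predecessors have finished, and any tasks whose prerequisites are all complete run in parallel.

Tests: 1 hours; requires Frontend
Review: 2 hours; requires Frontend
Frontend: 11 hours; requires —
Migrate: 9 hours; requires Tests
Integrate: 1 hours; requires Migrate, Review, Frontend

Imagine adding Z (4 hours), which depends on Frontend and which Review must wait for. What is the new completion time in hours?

22

Originally the plan takes 22 hours.
With Z inserted, Review now waits for max(Frontend, Z).
New critical path: Frontend→Tests→Migrate→Integrate = 11+1+9+1 = 22 ⇒ 22 hours.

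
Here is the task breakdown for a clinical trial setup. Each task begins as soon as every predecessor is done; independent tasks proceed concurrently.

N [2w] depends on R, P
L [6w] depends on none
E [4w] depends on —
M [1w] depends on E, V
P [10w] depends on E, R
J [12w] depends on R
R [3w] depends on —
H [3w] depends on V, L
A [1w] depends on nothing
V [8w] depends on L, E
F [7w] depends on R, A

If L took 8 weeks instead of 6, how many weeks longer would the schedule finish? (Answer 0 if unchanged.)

2

Baseline: L→V→H = 6+8+3 = 17 → 17 weeks.
Since L is critical, the +2 change carries straight to that chain (now 19 weeks).
The critical path is still L→V→H; finish is now 19 weeks.
Change in finish: 19 − 17 = +2 weeks.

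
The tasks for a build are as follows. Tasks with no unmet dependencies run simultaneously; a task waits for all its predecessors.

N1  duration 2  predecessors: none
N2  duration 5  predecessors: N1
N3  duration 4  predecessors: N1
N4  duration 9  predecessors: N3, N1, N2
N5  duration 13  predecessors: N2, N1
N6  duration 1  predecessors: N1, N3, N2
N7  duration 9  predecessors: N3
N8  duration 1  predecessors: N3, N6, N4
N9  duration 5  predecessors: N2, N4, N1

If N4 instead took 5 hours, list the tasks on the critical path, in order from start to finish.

N1, N2, N5

The binding path is N1→N2→N4→N9 = 2+5+9+5 = 21; finish at 21 hours.
N4 is on the critical path; changing it to 5 makes that path 17 hours.
The binding chain switches to N1→N2→N5 = 2+5+13 = 20; finish 20 hours.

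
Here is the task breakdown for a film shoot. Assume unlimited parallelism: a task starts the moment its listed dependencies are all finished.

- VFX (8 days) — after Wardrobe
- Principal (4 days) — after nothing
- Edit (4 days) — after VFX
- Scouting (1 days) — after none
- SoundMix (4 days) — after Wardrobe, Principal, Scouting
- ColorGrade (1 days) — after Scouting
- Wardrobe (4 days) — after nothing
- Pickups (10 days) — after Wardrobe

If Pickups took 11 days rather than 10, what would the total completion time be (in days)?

16

The binding path is Wardrobe→VFX→Edit = 4+8+4 = 16; finish at 16 days.
The longest path through Pickups is only 14 days, so Pickups has float 2.
That remains the longest chain; total 16 days.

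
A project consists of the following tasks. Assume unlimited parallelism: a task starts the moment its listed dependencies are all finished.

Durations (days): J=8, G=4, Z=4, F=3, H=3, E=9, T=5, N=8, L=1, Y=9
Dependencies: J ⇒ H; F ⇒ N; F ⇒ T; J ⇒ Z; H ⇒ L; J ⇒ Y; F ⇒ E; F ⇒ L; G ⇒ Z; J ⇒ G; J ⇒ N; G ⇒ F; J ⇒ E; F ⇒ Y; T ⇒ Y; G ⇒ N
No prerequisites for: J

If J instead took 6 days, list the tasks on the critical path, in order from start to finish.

Critical path before the change: J→G→F→T→Y = 8+4+3+5+9 = 29 giving 29 days.
Since J is critical, the -2 change carries straight to that chain (now 27 days).
The critical path is still J→G→F→T→Y; finish is now 27 days.

J, G, F, T, Y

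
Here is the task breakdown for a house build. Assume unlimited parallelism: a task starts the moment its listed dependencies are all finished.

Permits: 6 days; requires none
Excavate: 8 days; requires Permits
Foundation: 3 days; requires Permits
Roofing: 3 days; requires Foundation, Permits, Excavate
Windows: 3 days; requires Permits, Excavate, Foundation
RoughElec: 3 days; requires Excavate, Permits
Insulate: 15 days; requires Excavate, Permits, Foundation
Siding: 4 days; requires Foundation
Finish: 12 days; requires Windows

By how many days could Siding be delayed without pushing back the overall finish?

Permits→Excavate→Windows→Finish = 6+8+3+12 = 29 sets the makespan at 29 days.
The longest chain containing Siding totals 13 days.
Float = 29 − 13 = 16.

16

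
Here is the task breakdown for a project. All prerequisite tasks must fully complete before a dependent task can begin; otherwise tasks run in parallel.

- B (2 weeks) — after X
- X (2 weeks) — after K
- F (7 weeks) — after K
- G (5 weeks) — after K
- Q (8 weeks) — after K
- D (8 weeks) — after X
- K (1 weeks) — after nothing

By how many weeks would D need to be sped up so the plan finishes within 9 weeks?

Current finish: 11 weeks; target: 9.
D is on every critical path, so each week cut from D cuts the finish by one (this holds down to a finish of 9).
Need 11 − 9 = 2 weeks off D → D becomes 6 weeks, finish becomes 9.

2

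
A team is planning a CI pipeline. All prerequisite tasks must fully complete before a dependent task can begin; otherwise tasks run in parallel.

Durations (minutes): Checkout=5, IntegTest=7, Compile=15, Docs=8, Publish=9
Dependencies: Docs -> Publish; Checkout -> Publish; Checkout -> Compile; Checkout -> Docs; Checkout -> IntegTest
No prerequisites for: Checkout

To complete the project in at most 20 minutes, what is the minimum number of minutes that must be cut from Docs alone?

Current finish: 22 minutes; target: 20.
Docs is on every critical path, so each minute cut from Docs cuts the finish by one (this holds down to a finish of 20).
Need 22 − 20 = 2 minutes off Docs → Docs becomes 6 minutes, finish becomes 20.

2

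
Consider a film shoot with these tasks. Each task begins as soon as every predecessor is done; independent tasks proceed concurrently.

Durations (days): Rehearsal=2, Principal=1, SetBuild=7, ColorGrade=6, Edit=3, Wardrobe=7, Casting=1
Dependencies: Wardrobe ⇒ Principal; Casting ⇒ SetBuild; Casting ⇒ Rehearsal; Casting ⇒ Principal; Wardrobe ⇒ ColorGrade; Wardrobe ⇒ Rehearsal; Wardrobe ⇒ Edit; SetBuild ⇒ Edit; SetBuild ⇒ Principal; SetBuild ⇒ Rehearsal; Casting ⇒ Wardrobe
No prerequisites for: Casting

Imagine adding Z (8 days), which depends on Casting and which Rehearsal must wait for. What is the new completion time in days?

14

Originally the project takes 14 days.
With Z inserted, Rehearsal now waits for max(Wardrobe, Casting, SetBuild, Z).
New critical path: Casting→Wardrobe→ColorGrade = 1+7+6 = 14 ⇒ 14 days.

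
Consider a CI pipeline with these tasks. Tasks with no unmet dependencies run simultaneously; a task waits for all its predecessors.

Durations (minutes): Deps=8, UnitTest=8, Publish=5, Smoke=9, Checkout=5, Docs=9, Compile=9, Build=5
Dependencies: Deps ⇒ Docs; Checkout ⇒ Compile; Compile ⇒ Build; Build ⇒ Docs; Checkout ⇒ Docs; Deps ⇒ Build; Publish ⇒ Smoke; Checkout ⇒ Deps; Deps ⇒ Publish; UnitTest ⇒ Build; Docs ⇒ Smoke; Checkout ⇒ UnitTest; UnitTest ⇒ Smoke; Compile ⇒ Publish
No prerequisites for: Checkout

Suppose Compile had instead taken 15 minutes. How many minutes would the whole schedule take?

The binding path is Checkout→Compile→Build→Docs→Smoke = 5+9+5+9+9 = 37; finish at 37 minutes.
Since Compile is critical, the +6 change carries straight to that chain (now 43 minutes).
The critical path is still Checkout→Compile→Build→Docs→Smoke; finish is now 43 minutes.

43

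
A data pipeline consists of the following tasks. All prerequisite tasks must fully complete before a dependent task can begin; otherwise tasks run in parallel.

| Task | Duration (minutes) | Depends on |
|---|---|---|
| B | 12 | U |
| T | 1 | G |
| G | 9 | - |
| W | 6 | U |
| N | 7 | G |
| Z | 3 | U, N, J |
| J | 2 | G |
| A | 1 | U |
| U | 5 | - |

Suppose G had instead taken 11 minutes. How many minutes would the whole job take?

Actual critical path: G→N→Z = 9+7+3 = 19 ⇒ 19 minutes.
G is on the critical path; changing it to 11 makes that path 21 minutes.
The critical path is still G→N→Z; finish is now 21 minutes.

21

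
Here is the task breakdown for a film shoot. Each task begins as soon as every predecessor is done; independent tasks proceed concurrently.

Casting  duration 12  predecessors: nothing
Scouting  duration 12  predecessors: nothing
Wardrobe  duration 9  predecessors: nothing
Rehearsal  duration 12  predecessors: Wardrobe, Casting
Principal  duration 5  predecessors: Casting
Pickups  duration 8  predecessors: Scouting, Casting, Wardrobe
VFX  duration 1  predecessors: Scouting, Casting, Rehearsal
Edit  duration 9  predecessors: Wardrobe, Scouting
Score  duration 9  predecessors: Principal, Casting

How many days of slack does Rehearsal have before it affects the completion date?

1

Critical path: Casting→Principal→Score = 12+5+9 = 26, so the finish is 26 days.
The longest chain containing Rehearsal totals 25 days.
Float = 26 − 25 = 1.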